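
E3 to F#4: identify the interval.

E to F spans two letter names (E-F), plus an octave: a ninth.
Counting semitones, E3→F#4 is 14, which is the major ninth.
(Equivalently, a compound major second: a major second plus an octave.)

major ninth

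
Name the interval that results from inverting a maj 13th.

minor third

First reduce the compound major thirteenth to its simple form, a major sixth.
Inverted interval numbers add to nine, so a sixth pairs with a third (6 + 3 = 9).
The quality also flips — major becomes minor — giving a minor third.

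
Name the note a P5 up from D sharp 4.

Five letter names up from D: A.
A perfect fifth spans 7 semitones, so from D#4 the target pitch is A#4.

A sharp 4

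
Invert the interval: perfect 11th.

perfect fifth

First reduce the compound perfect eleventh to its simple form, a perfect fourth.
The rule of nine gives the new number: 9 − 4 = 5, so a fourth becomes a fifth.
Quality inverts too: perfect stays perfect. That makes the inversion a perfect fifth.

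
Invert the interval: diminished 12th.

First reduce the compound diminished twelfth to its simple form, a diminished fifth.
Interval numbers invert to sum to nine: 5 + 4 = 9, so a fifth inverts to a fourth.
And diminished becomes augmented under inversion, so we get an augmented fourth.

augmented 4th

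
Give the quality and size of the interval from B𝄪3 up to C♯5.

d9

B to C spans two letter names (B-C), plus an octave: a ninth.
A major ninth would be 14 semitones; B##3 to C#5 is 12, two semitones narrower, so the interval is diminished.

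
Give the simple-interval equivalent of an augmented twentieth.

augmented 6th

Take out 2 octaves (14 from the number): 20 − 14 = 6.
Quality carries through unchanged, so the simple form is an augmented sixth.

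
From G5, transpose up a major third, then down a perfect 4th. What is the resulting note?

F#5

G5 up a major third → B5 (4 semitones).
B5 down a perfect fourth → F#5 (5 semitones).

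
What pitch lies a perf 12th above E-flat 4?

B-flat 5

Five letters up from E (plus an octave) reaches B.
Moving 19 semitones up from Eb4 (the size of a perfect twelfth) reaches Bb5.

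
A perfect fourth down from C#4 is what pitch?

G#3

Four letter names down from C: G.
A perfect fourth spans 5 semitones, so from C#4 the target pitch is G#3.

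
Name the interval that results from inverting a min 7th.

M2

Inverted interval numbers add to nine, so a seventh pairs with a second (7 + 2 = 9).
Quality inverts too: minor becomes major. That makes the inversion a major second.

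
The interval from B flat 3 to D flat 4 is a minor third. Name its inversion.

Inverted interval numbers add to nine, so a third pairs with a sixth (3 + 6 = 9).
And minor becomes major under inversion, so we get a major sixth.

M6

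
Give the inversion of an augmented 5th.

d4

The rule of nine gives the new number: 9 − 5 = 4, so a fifth becomes a fourth.
Quality inverts too: augmented becomes diminished. That makes the inversion a diminished fourth.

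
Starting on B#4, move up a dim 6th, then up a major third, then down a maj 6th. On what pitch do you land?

D5

B#4 up a diminished sixth → G5 (7 semitones).
G5 up a major third → B5 (4 semitones).
B5 down a major sixth → D5 (9 semitones).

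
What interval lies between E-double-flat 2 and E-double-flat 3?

perfect octave

E to E is the same letter name, plus an octave, so the interval is some kind of octave.
The perfect octave spans 12 semitones, and Ebb2 to Ebb3 is exactly 12 semitones — so this is a perfect octave.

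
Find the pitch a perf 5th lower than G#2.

The fifth takes the letter from G down to C.
A perfect fifth is 7 semitones; 7 semitones down from G#2 gives C#2.

C#2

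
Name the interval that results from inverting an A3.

Interval numbers invert to sum to nine: 3 + 6 = 9, so a third inverts to a sixth.
And augmented becomes diminished under inversion, so we get a diminished sixth.

diminished 6th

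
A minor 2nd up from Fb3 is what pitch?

Gbb3

The second takes the letter from F up to G.
A minor second spans 1 semitone, so from Fb3 the target pitch is Gbb3.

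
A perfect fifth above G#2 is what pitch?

Counting five letter names up from G lands on D.
A perfect fifth is 7 semitones; 7 semitones up from G#2 gives D#3.

D#3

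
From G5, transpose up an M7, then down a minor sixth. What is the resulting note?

Up a major seventh from G5: F#6 (11 semitones up).
A minor sixth down from F#6 is A#5.

A#5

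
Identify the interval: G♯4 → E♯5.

major 6th

G to E spans six letter names (G-A-B-C-D-E) — that makes it a sixth of some quality.
The major sixth spans 9 semitones, and G#4 to E#5 is exactly 9 semitones — so this is a major sixth.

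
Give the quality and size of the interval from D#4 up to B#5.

major thirteenth

D to B spans six letter names (D-E-F-G-A-B), plus an octave — that makes it a thirteenth of some quality.
The major thirteenth spans 21 semitones, and D#4 to B#5 is exactly 21 semitones — so this is a major thirteenth.
(Equivalently, a compound major sixth: a major sixth plus an octave.)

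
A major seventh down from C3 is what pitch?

Db2

Seven letter names down from C: D.
A major seventh spans 11 semitones, so from C3 the target pitch is Db2.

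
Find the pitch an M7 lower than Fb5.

Gbb4

Counting seven letter names down from F lands on G.
Moving 11 semitones down from Fb5 (the size of a major seventh) reaches Gbb4.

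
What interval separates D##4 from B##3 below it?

Descending from D##4 to B##3 is the same interval as ascending B##3 to D##4.
B to D spans three letter names (B-C-D) — that makes it a third of some quality.
A major third would be 4 semitones, but B##3 to D##4 is 3 — one semitone narrower, making it a minor third.

minor 3rd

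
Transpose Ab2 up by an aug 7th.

G#3

Seven letter names up from A: G.
An augmented seventh spans 12 semitones, so from Ab2 the target pitch is G#3.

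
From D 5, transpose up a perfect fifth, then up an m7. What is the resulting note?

D5 up a perfect fifth → A5 (7 semitones).
Up a minor seventh from A5: G6 (10 semitones up).

G 6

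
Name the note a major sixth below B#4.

D#4

Six letter names down from B: D.
A major sixth is 9 semitones; 9 semitones down from B#4 gives D#4.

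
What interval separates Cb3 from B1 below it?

Descending from Cb3 to B1 is the same interval as ascending B1 to Cb3.
B to C spans two letter names (B-C), plus an octave, so the interval is some kind of ninth.
B1 to Cb3 spans 12 semitones — two semitones narrower than the major ninth (14) — giving a diminished ninth.

diminished ninth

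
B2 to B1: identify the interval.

Descending from B2 to B1 is the same interval as ascending B1 to B2.
B to B is the same letter name, plus an octave, so the interval is some kind of octave.
B1 to B2 is 12 semitones, matching the perfect octave exactly, so the quality is perfect.

perfect 8th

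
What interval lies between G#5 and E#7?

G to E spans six letter names (G-A-B-C-D-E), plus an octave — that makes it a thirteenth of some quality.
G#5 to E#7 is 21 semitones, matching the major thirteenth exactly, so the quality is major.
(Equivalently, a compound major sixth: a major sixth plus an octave.)

major 13th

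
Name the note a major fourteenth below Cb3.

Dbb1

Seven letters down from C (plus an octave) reaches D.
A major fourteenth is 23 semitones; 23 semitones down from Cb3 gives Dbb1.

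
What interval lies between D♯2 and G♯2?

D to G spans four letter names (D-E-F-G), so the interval is some kind of fourth.
Counting semitones, D#2→G#2 is 5, which is the perfect fourth.

perfect 4th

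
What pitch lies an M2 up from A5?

B5

The second takes the letter from A up to B.
Moving 2 semitones up from A5 (the size of a major second) reaches B5.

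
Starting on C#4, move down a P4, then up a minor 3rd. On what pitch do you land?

A perfect fourth down from C#4 is G#3.
Up a minor third from G#3: B3 (3 semitones up).

B3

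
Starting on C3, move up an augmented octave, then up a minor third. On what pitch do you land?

E4

Up an augmented octave from C3: C#4 (13 semitones up).
Up a minor third from C#4: E4 (3 semitones up).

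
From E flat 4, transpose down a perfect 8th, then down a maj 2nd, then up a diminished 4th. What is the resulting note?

G double-flat 3

Down a perfect octave from Eb4: Eb3 (12 semitones down).
A major second down from Eb3 is Db3.
Up a diminished fourth from Db3: Gbb3 (4 semitones up).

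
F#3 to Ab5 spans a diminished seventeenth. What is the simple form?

Take out 2 octaves (14 from the number): 17 − 14 = 3.
That makes a diminished seventeenth a compound diminished third — 2 octaves plus a diminished third.

d3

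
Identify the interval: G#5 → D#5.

perfect 4th

Descending from G#5 to D#5 is the same interval as ascending D#5 to G#5.
D to G spans four letter names (D-E-F-G): a fourth.
The perfect fourth spans 5 semitones, and D#5 to G#5 is exactly 5 semitones — so this is a perfect fourth.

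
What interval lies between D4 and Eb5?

minor ninth

D to E spans two letter names (D-E), plus an octave: a ninth.
A major ninth would be 14 semitones, but D4 to Eb5 is 13 — one semitone narrower, making it a minor ninth.
(Equivalently, a compound minor second: a minor second plus an octave.)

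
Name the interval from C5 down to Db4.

major 7th

Descending from C5 to Db4 is the same interval as ascending Db4 to C5.
D to C spans seven letter names (D-E-F-G-A-B-C) — that makes it a seventh of some quality.
Db4 to C5 is 11 semitones, matching the major seventh exactly, so the quality is major.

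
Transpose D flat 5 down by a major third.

B double-flat 4

Three letter names down from D: B.
A major third spans 4 semitones, so from Db5 the target pitch is Bbb4.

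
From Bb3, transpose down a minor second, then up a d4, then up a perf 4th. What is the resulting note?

Gb4

A minor second down from Bb3 is A3.
Up a diminished fourth from A3: Db4 (4 semitones up).
Db4 up a perfect fourth → Gb4 (5 semitones).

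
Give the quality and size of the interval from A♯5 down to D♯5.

perfect fifth

Descending from A#5 to D#5 is the same interval as ascending D#5 to A#5.
D to A spans five letter names (D-E-F-G-A): a fifth.
Counting semitones, D#5→A#5 is 7, which is the perfect fifth.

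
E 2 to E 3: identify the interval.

E to E is the same letter name, plus an octave: an octave.
E2 to E3 is 12 semitones, matching the perfect octave exactly, so the quality is perfect.

perfect 8th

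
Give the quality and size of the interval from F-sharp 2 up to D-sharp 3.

major 6th

F to D spans six letter names (F-G-A-B-C-D): a sixth.
The major sixth spans 9 semitones, and F#2 to D#3 is exactly 9 semitones — so this is a major sixth.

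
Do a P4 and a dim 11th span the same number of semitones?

A perfect fourth is 5 semitones but a diminished eleventh is 16 semitones — different sizes.

No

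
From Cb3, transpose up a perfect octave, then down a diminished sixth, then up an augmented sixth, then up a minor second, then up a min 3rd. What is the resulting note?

F#4

Up a perfect octave from Cb3: Cb4 (12 semitones up).
Cb4 down a diminished sixth → E3 (7 semitones).
Up an augmented sixth from E3: C##4 (10 semitones up).
Up a minor second from C##4: D#4 (1 semitone up).
A minor third up from D#4 is F#4.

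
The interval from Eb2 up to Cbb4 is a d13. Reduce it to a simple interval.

Take out an octave (7 from the number): 13 − 7 = 6.
So a diminished thirteenth is an octave plus a diminished sixth. The quality is unchanged.

d6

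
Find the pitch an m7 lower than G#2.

A#1

The seventh takes the letter from G down to A.
Moving 10 semitones down from G#2 (the size of a minor seventh) reaches A#1.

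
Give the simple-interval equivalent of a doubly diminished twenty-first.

Subtracting seven from the interval number removes an octave: 21 − 14 = 7.
Quality carries through unchanged, so the simple form is a doubly diminished seventh.

doubly diminished seventh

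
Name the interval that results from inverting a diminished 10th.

augmented sixth

First reduce the compound diminished tenth to its simple form, a diminished third.
Inverted interval numbers add to nine, so a third pairs with a sixth (3 + 6 = 9).
The quality also flips — diminished becomes augmented — giving an augmented sixth.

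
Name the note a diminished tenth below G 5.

E-sharp 4

The tenth's letter: G down three letter names plus an octave → E.
Moving 14 semitones down from G5 (the size of a diminished tenth) reaches E#4.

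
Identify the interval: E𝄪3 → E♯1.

Descending from E##3 to E#1 is the same interval as ascending E#1 to E##3.
E to E is the same letter name, plus 2 octaves — that makes it a fifteenth of some quality.
The perfect fifteenth is 24 semitones; here we have 25, one semitone wider: augmented.
(Equivalently, a compound augmented octave: an augmented octave plus an octave.)

augmented fifteenth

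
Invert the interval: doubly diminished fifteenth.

doubly augmented unison

First reduce the compound doubly diminished fifteenth to its simple form, a doubly diminished octave.
Inverted interval numbers add to nine, so an octave pairs with a unison (8 + 1 = 9).
The quality also flips — doubly diminished becomes doubly augmented — giving a doubly augmented unison.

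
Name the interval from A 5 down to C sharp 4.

minor thirteenth

Descending from A5 to C#4 is the same interval as ascending C#4 to A5.
C to A spans six letter names (C-D-E-F-G-A), plus an octave: a thirteenth.
A major thirteenth would be 21 semitones, but C#4 to A5 is 20 — one semitone narrower, making it a minor thirteenth.
(Equivalently, a compound minor sixth: a minor sixth plus an octave.)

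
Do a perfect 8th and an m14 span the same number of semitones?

No

A perfect octave is 12 semitones but a minor fourteenth is 22 semitones — different sizes.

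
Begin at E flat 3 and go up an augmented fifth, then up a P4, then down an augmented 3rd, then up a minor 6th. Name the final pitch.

A double-flat 4

Up an augmented fifth from Eb3: B3 (8 semitones up).
Up a perfect fourth from B3: E4 (5 semitones up).
An augmented third down from E4 is Cb4.
Up a minor sixth from Cb4: Abb4 (8 semitones up).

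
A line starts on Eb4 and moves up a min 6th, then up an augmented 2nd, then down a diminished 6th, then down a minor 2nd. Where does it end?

Up a minor sixth from Eb4: Cb5 (8 semitones up).
Cb5 up an augmented second → D5 (3 semitones).
D5 down a diminished sixth → F##4 (7 semitones).
Down a minor second from F##4: E##4 (1 semitone down).

E##4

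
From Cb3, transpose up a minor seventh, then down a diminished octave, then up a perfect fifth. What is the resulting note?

F3

Cb3 up a minor seventh → Bbb3 (10 semitones).
A diminished octave down from Bbb3 is Bb2.
Up a perfect fifth from Bb2: F3 (7 semitones up).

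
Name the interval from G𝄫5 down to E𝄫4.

Descending from Gbb5 to Ebb4 is the same interval as ascending Ebb4 to Gbb5.
E to G spans three letter names (E-F-G), plus an octave: a tenth.
At 15 semitones, Ebb4→Gbb5 falls one short of a major tenth: minor.
(Equivalently, a compound minor third: a minor third plus an octave.)

minor tenth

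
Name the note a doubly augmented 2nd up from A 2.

B-double-sharp 2

Two letter names up from A: B.
Moving 4 semitones up from A2 (the size of a doubly augmented second) reaches B##2.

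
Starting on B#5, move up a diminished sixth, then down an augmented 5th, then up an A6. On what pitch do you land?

A6

B#5 up a diminished sixth → G6 (7 semitones).
An augmented fifth down from G6 is Cb6.
Cb6 up an augmented sixth → A6 (10 semitones).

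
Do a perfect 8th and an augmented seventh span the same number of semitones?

Both span 12 semitones: a perfect octave and an augmented seventh are the same chromatic distance.

Yes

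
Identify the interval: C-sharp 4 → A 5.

minor thirteenth

C to A spans six letter names (C-D-E-F-G-A), plus an octave — that makes it a thirteenth of some quality.
A major thirteenth would be 21 semitones, but C#4 to A5 is 20 — one semitone narrower, making it a minor thirteenth.
(Equivalently, a compound minor sixth: a minor sixth plus an octave.)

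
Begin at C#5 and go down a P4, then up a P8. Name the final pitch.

G#5

Down a perfect fourth from C#5: G#4 (5 semitones down).
Up a perfect octave from G#4: G#5 (12 semitones up).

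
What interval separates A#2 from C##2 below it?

minor sixth

Descending from A#2 to C##2 is the same interval as ascending C##2 to A#2.
C to A spans six letter names (C-D-E-F-G-A): a sixth.
A major sixth would be 9 semitones, but C##2 to A#2 is 8 — one semitone narrower, making it a minor sixth.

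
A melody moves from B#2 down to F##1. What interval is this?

Descending from B#2 to F##1 is the same interval as ascending F##1 to B#2.
F to B spans four letter names (F-G-A-B), plus an octave, so the interval is some kind of eleventh.
The perfect eleventh spans 17 semitones, and F##1 to B#2 is exactly 17 semitones — so this is a perfect eleventh.
(Equivalently, a compound perfect fourth: a perfect fourth plus an octave.)

perfect 11th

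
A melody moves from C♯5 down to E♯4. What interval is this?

minor sixth

Descending from C#5 to E#4 is the same interval as ascending E#4 to C#5.
E to C spans six letter names (E-F-G-A-B-C) — that makes it a sixth of some quality.
E#4 to C#5 is 8 semitones, a half step short of the major sixth (9), so this is minor.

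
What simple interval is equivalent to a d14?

Take out an octave (7 from the number): 14 − 7 = 7.
Quality carries through unchanged, so the simple form is a diminished seventh.

d7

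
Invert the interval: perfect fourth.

The rule of nine gives the new number: 9 − 4 = 5, so a fourth becomes a fifth.
The quality also flips — perfect stays perfect — giving a perfect fifth.

perfect 5th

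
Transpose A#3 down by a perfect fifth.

Five letter names down from A: D.
A perfect fifth spans 7 semitones, so from A#3 the target pitch is D#3.

D#3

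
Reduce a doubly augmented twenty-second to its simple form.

doubly augmented 8th

Take out 2 octaves (14 from the number): 22 − 14 = 8.
Quality carries through unchanged, so the simple form is a doubly augmented octave.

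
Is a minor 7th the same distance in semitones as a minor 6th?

A minor seventh spans 10 semitones; a minor sixth spans 8 semitones. They differ by 2.

No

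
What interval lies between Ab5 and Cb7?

A to C spans three letter names (A-B-C), plus an octave: a tenth.
Ab5 to Cb7 is 15 semitones, a half step short of the major tenth (16), so this is minor.
(Equivalently, a compound minor third: a minor third plus an octave.)

minor tenth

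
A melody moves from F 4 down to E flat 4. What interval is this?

Descending from F4 to Eb4 is the same interval as ascending Eb4 to F4.
E to F spans two letter names (E-F): a second.
Counting semitones, Eb4→F4 is 2, which is the major second.

M2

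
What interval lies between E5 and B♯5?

E to B spans five letter names (E-F-G-A-B) — that makes it a fifth of some quality.
E5 to B#5 spans 8 semitones — one semitone wider than the perfect fifth (7) — giving an augmented fifth.

augmented fifth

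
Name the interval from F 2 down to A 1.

minor sixth

Descending from F2 to A1 is the same interval as ascending A1 to F2.
A to F spans six letter names (A-B-C-D-E-F), so the interval is some kind of sixth.
A major sixth would be 9 semitones, but A1 to F2 is 8 — one semitone narrower, making it a minor sixth.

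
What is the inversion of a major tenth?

First reduce the compound major tenth to its simple form, a major third.
Interval numbers invert to sum to nine: 3 + 6 = 9, so a third inverts to a sixth.
Quality inverts too: major becomes minor. That makes the inversion a minor sixth.

minor sixth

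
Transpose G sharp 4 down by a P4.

D sharp 4

The fourth takes the letter from G down to D.
A perfect fourth spans 5 semitones, so from G#4 the target pitch is D#4.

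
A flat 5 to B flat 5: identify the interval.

A to B spans two letter names (A-B), so the interval is some kind of second.
Counting semitones, Ab5→Bb5 is 2, which is the major second.

major second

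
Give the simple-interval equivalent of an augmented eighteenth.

A4

Each octave removed subtracts seven from the number: 18 − 14 = 4.
That makes an augmented eighteenth a compound augmented fourth — 2 octaves plus an augmented fourth.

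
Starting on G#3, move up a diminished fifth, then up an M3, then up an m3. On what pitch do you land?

Up a diminished fifth from G#3: D4 (6 semitones up).
D4 up a major third → F#4 (4 semitones).
Up a minor third from F#4: A4 (3 semitones up).

A4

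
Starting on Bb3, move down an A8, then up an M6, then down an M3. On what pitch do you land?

Down an augmented octave from Bb3: Bbb2 (13 semitones down).
Bbb2 up a major sixth → Gb3 (9 semitones).
Gb3 down a major third → Ebb3 (4 semitones).

Ebb3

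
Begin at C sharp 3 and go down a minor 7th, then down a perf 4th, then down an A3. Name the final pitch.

F 1

C#3 down a minor seventh → D#2 (10 semitones).
Down a perfect fourth from D#2: A#1 (5 semitones down).
Down an augmented third from A#1: F1 (5 semitones down).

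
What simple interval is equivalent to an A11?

Subtracting seven from the interval number removes an octave: 11 − 7 = 4.
That makes an augmented eleventh a compound augmented fourth — an octave plus an augmented fourth.

augmented fourth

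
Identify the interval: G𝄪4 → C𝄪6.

P11

G to C spans four letter names (G-A-B-C), plus an octave, so the interval is some kind of eleventh.
The perfect eleventh spans 17 semitones, and G##4 to C##6 is exactly 17 semitones — so this is a perfect eleventh.
(Equivalently, a compound perfect fourth: a perfect fourth plus an octave.)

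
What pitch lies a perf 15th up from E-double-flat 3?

E-double-flat 5

A fifteenth keeps the letter name E, two octaves up from E.
A perfect fifteenth spans 24 semitones, so from Ebb3 the target pitch is Ebb5.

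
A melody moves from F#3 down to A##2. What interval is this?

diminished 6th

Descending from F#3 to A##2 is the same interval as ascending A##2 to F#3.
A to F spans six letter names (A-B-C-D-E-F): a sixth.
The major sixth is 9 semitones; here we have 7, two semitones narrower: diminished.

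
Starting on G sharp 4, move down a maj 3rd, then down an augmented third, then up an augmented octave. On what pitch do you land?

C 5

A major third down from G#4 is E4.
E4 down an augmented third → Cb4 (5 semitones).
An augmented octave up from Cb4 is C5.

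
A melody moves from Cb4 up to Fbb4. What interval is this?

C to F spans four letter names (C-D-E-F): a fourth.
The perfect fourth is 5 semitones; here we have 4, one semitone narrower: diminished.

diminished fourth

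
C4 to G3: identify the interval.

perfect 4th

Descending from C4 to G3 is the same interval as ascending G3 to C4.
G to C spans four letter names (G-A-B-C) — that makes it a fourth of some quality.
G3 to C4 is 5 semitones, matching the perfect fourth exactly, so the quality is perfect.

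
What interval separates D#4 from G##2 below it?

d12

Descending from D#4 to G##2 is the same interval as ascending G##2 to D#4.
G to D spans five letter names (G-A-B-C-D), plus an octave: a twelfth.
G##2 to D#4 spans 18 semitones — one semitone narrower than the perfect twelfth (19) — giving a diminished twelfth.
(Equivalently, a compound diminished fifth: a diminished fifth plus an octave.)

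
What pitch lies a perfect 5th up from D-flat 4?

A-flat 4

Counting five letter names up from D lands on A.
Moving 7 semitones up from Db4 (the size of a perfect fifth) reaches Ab4.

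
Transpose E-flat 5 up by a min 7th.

Counting seven letter names up from E lands on D.
Moving 10 semitones up from Eb5 (the size of a minor seventh) reaches Db6.

D-flat 6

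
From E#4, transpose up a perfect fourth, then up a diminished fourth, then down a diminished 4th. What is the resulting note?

A#4

E#4 up a perfect fourth → A#4 (5 semitones).
A#4 up a diminished fourth → D5 (4 semitones).
A diminished fourth down from D5 is A#4.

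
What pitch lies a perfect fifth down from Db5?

Gb4

The fifth takes the letter from D down to G.
A perfect fifth spans 7 semitones, so from Db5 the target pitch is Gb4.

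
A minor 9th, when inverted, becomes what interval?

First reduce the compound minor ninth to its simple form, a minor second.
The rule of nine gives the new number: 9 − 2 = 7, so a second becomes a seventh.
The quality also flips — minor becomes major — giving a major seventh.

major seventh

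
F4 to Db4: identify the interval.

M3

Descending from F4 to Db4 is the same interval as ascending Db4 to F4.
D to F spans three letter names (D-E-F), so the interval is some kind of third.
Counting semitones, Db4→F4 is 4, which is the major third.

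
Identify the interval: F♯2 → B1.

Descending from F#2 to B1 is the same interval as ascending B1 to F#2.
B to F spans five letter names (B-C-D-E-F) — that makes it a fifth of some quality.
Counting semitones, B1→F#2 is 7, which is the perfect fifth.

perfect 5th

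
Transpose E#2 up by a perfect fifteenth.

For a fifteenth the letter name doesn't change: still E, two octaves up.
A perfect fifteenth is 24 semitones; 24 semitones up from E#2 gives E#4.

E#4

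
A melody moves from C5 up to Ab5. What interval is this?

minor sixth

C to A spans six letter names (C-D-E-F-G-A), so the interval is some kind of sixth.
C5 to Ab5 is 8 semitones, a half step short of the major sixth (9), so this is minor.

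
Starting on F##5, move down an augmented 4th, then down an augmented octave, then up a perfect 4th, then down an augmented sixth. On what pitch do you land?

Abb3

F##5 down an augmented fourth → C#5 (6 semitones).
An augmented octave down from C#5 is C4.
A perfect fourth up from C4 is F4.
F4 down an augmented sixth → Abb3 (10 semitones).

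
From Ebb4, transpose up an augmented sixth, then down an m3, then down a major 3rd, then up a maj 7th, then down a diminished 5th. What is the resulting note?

Ebb4 up an augmented sixth → C5 (10 semitones).
Down a minor third from C5: A4 (3 semitones down).
A major third down from A4 is F4.
Up a major seventh from F4: E5 (11 semitones up).
A diminished fifth down from E5 is A#4.

A#4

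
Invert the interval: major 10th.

First reduce the compound major tenth to its simple form, a major third.
The rule of nine gives the new number: 9 − 3 = 6, so a third becomes a sixth.
And major becomes minor under inversion, so we get a minor sixth.

minor 6th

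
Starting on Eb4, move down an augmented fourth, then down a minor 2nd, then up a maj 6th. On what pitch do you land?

F4

Down an augmented fourth from Eb4: Bbb3 (6 semitones down).
A minor second down from Bbb3 is Ab3.
A major sixth up from Ab3 is F4.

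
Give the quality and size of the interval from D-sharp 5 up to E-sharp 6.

major ninth

D to E spans two letter names (D-E), plus an octave — that makes it a ninth of some quality.
D#5 to E#6 is 14 semitones, matching the major ninth exactly, so the quality is major.
(Equivalently, a compound major second: a major second plus an octave.)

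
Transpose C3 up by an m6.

Six letter names up from C: A.
A minor sixth is 8 semitones; 8 semitones up from C3 gives Ab3.

Ab3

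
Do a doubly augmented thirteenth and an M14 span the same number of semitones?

Yes

A doubly augmented thirteenth spans 23 semitones, and a major fourteenth also spans 23 semitones — they're enharmonic.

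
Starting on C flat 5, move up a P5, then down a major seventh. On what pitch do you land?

A double-flat 4

A perfect fifth up from Cb5 is Gb5.
Gb5 down a major seventh → Abb4 (11 semitones).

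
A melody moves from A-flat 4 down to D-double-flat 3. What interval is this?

A12

Descending from Ab4 to Dbb3 is the same interval as ascending Dbb3 to Ab4.
D to A spans five letter names (D-E-F-G-A), plus an octave, so the interval is some kind of twelfth.
A perfect twelfth would be 19 semitones; Dbb3 to Ab4 is 20, one semitone wider, so the interval is augmented.
(Equivalently, a compound augmented fifth: an augmented fifth plus an octave.)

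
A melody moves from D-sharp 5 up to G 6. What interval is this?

D to G spans four letter names (D-E-F-G), plus an octave, so the interval is some kind of eleventh.
D#5 to G6 spans 16 semitones — one semitone narrower than the perfect eleventh (17) — giving a diminished eleventh.
(Equivalently, a compound diminished fourth: a diminished fourth plus an octave.)

diminished eleventh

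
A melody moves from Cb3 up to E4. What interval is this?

C to E spans three letter names (C-D-E), plus an octave, so the interval is some kind of tenth.
Cb3 to E4 spans 17 semitones — one semitone wider than the major tenth (16) — giving an augmented tenth.
(Equivalently, a compound augmented third: an augmented third plus an octave.)

augmented 10th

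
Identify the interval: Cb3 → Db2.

Descending from Cb3 to Db2 is the same interval as ascending Db2 to Cb3.
D to C spans seven letter names (D-E-F-G-A-B-C): a seventh.
A major seventh would be 11 semitones, but Db2 to Cb3 is 10 — one semitone narrower, making it a minor seventh.

minor 7th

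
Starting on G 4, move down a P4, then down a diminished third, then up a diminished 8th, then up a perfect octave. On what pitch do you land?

G4 down a perfect fourth → D4 (5 semitones).
Down a diminished third from D4: B#3 (2 semitones down).
Up a diminished octave from B#3: B4 (11 semitones up).
Up a perfect octave from B4: B5 (12 semitones up).

B 5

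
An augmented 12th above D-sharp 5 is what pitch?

A-double-sharp 6

The twelfth's letter: D up five letter names plus an octave → A.
An augmented twelfth is 20 semitones; 20 semitones up from D#5 gives A##6.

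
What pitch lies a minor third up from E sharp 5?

Three letter names up from E: G.
A minor third is 3 semitones; 3 semitones up from E#5 gives G#5.

G sharp 5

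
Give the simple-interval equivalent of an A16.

Take out 2 octaves (14 from the number): 16 − 14 = 2.
That makes an augmented sixteenth a compound augmented second — 2 octaves plus an augmented second.

A2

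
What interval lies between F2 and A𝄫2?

F to A spans three letter names (F-G-A) — that makes it a third of some quality.
The major third is 4 semitones; here we have 2, two semitones narrower: diminished.

diminished third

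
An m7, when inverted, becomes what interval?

The rule of nine gives the new number: 9 − 7 = 2, so a seventh becomes a second.
Quality inverts too: minor becomes major. That makes the inversion a major second.

M2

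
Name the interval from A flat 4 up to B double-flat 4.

A to B spans two letter names (A-B) — that makes it a second of some quality.
At 1 semitone, Ab4→Bbb4 falls one short of a major second: minor.

minor second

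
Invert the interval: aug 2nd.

The rule of nine gives the new number: 9 − 2 = 7, so a second becomes a seventh.
And augmented becomes diminished under inversion, so we get a diminished seventh.

d7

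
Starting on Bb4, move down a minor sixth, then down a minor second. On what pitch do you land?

A minor sixth down from Bb4 is D4.
A minor second down from D4 is C#4.

C#4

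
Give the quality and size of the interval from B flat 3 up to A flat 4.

minor 7th

B to A spans seven letter names (B-C-D-E-F-G-A): a seventh.
Bb3 to Ab4 is 10 semitones, a half step short of the major seventh (11), so this is minor.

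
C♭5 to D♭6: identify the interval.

major ninth

C to D spans two letter names (C-D), plus an octave, so the interval is some kind of ninth.
Cb5 to Db6 is 14 semitones, matching the major ninth exactly, so the quality is major.
(Equivalently, a compound major second: a major second plus an octave.)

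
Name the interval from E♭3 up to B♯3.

E to B spans five letter names (E-F-G-A-B), so the interval is some kind of fifth.
The perfect fifth is 7 semitones; here we have 9, two semitones wider: doubly augmented.

AA5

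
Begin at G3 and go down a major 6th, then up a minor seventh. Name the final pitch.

Ab3

G3 down a major sixth → Bb2 (9 semitones).
A minor seventh up from Bb2 is Ab3.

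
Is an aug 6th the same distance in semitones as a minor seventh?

Both span 10 semitones: an augmented sixth and a minor seventh are the same chromatic distance.

Yes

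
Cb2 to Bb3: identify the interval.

C to B spans seven letter names (C-D-E-F-G-A-B), plus an octave — that makes it a fourteenth of some quality.
Counting semitones, Cb2→Bb3 is 23, which is the major fourteenth.
(Equivalently, a compound major seventh: a major seventh plus an octave.)

major fourteenth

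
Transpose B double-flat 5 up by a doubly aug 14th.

A sharp 7

The fourteenth's letter: B up seven letter names plus an octave → A.
A doubly augmented fourteenth is 25 semitones; 25 semitones up from Bbb5 gives A#7.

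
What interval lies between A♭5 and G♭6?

A to G spans seven letter names (A-B-C-D-E-F-G) — that makes it a seventh of some quality.
A major seventh would be 11 semitones, but Ab5 to Gb6 is 10 — one semitone narrower, making it a minor seventh.

minor seventh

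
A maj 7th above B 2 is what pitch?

A-sharp 3

Seven letter names up from B: A.
A major seventh is 11 semitones; 11 semitones up from B2 gives A#3.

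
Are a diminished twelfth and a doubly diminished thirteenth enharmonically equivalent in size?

Yes

A diminished twelfth spans 18 semitones, and a doubly diminished thirteenth also spans 18 semitones — they're enharmonic.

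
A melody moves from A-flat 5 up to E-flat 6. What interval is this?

P5

A to E spans five letter names (A-B-C-D-E): a fifth.
Counting semitones, Ab5→Eb6 is 7, which is the perfect fifth.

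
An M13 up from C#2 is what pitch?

A#3

Counting six letter names plus an octave up from C lands on A.
Moving 21 semitones up from C#2 (the size of a major thirteenth) reaches A#3.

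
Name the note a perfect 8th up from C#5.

C#6

An octave keeps the letter name C, an octave up from C.
A perfect octave spans 12 semitones, so from C#5 the target pitch is C#6.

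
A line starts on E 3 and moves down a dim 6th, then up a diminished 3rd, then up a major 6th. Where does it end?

G sharp 3

E3 down a diminished sixth → G##2 (7 semitones).
Up a diminished third from G##2: B2 (2 semitones up).
Up a major sixth from B2: G#3 (9 semitones up).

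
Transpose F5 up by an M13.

Counting six letter names plus an octave up from F lands on D.
A major thirteenth is 21 semitones; 21 semitones up from F5 gives D7.

D7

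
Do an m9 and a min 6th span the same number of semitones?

No

A minor ninth spans 13 semitones; a minor sixth spans 8 semitones. They differ by 5.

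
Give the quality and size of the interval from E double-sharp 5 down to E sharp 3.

augmented fifteenth

Descending from E##5 to E#3 is the same interval as ascending E#3 to E##5.
E to E is the same letter name, plus 2 octaves — that makes it a fifteenth of some quality.
The perfect fifteenth is 24 semitones; here we have 25, one semitone wider: augmented.
(Equivalently, a compound augmented octave: an augmented octave plus an octave.)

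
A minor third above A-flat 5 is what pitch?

C-flat 6

Three letter names up from A: C.
A minor third is 3 semitones; 3 semitones up from Ab5 gives Cb6.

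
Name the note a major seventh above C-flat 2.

Counting seven letter names up from C lands on B.
A major seventh spans 11 semitones, so from Cb2 the target pitch is Bb2.

B-flat 2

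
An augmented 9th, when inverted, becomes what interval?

diminished seventh

First reduce the compound augmented ninth to its simple form, an augmented second.
Interval numbers invert to sum to nine: 2 + 7 = 9, so a second inverts to a seventh.
Quality inverts too: augmented becomes diminished. That makes the inversion a diminished seventh.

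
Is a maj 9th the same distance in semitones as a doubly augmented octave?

A major ninth = 14 semitones = a doubly augmented octave; enharmonically equal.

Yes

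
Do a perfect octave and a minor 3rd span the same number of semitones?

No

A perfect octave spans 12 semitones; a minor third spans 3 semitones. They differ by 9.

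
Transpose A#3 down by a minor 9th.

Counting two letter names plus an octave down from A lands on G.
A minor ninth spans 13 semitones, so from A#3 the target pitch is G##2.

G##2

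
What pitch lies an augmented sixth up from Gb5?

E6

The sixth takes the letter from G up to E.
An augmented sixth spans 10 semitones, so from Gb5 the target pitch is E6.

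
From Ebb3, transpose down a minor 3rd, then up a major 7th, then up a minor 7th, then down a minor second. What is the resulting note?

G4

A minor third down from Ebb3 is Cb3.
Cb3 up a major seventh → Bb3 (11 semitones).
A minor seventh up from Bb3 is Ab4.
A minor second down from Ab4 is G4.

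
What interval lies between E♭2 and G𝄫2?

diminished third

E to G spans three letter names (E-F-G): a third.
A major third would be 4 semitones; Eb2 to Gbb2 is 2, two semitones narrower, so the interval is diminished.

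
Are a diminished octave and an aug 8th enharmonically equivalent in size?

No

A diminished octave is 11 semitones but an augmented octave is 13 semitones — different sizes.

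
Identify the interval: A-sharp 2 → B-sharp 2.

M2

A to B spans two letter names (A-B) — that makes it a second of some quality.
Counting semitones, A#2→B#2 is 2, which is the major second.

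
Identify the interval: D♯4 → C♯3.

Descending from D#4 to C#3 is the same interval as ascending C#3 to D#4.
C to D spans two letter names (C-D), plus an octave: a ninth.
The major ninth spans 14 semitones, and C#3 to D#4 is exactly 14 semitones — so this is a major ninth.
(Equivalently, a compound major second: a major second plus an octave.)

M9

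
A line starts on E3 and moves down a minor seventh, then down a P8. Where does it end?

F#1

Down a minor seventh from E3: F#2 (10 semitones down).
Down a perfect octave from F#2: F#1 (12 semitones down).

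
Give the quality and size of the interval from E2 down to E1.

Descending from E2 to E1 is the same interval as ascending E1 to E2.
E to E is the same letter name, plus an octave, so the interval is some kind of octave.
Counting semitones, E1→E2 is 12, which is the perfect octave.

perfect octave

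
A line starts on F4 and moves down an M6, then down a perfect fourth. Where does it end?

F4 down a major sixth → Ab3 (9 semitones).
Ab3 down a perfect fourth → Eb3 (5 semitones).

Eb3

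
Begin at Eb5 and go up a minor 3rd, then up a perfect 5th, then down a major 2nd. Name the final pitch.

A minor third up from Eb5 is Gb5.
A perfect fifth up from Gb5 is Db6.
A major second down from Db6 is Cb6.

Cb6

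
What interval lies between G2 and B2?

major third

G to B spans three letter names (G-A-B) — that makes it a third of some quality.
Counting semitones, G2→B2 is 4, which is the major third.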